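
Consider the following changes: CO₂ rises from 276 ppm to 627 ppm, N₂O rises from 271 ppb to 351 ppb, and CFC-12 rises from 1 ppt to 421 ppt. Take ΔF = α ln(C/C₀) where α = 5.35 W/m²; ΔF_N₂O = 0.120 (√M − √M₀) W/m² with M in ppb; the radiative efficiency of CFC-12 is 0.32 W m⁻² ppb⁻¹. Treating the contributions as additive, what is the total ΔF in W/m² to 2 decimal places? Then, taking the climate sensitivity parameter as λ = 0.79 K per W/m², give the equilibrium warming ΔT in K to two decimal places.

ΔF = 4.80 W/m²; ΔT = 3.79 K

CO₂: 5.35 × ln(627/276) = 5.35 × ln(2.27174) = 5.35 × 0.82055 = 4.3899 W/m².
N₂O: 0.120 × (√351 − √271) = 0.120 × (18.7350 − 16.4621) = 0.120 × 2.2729 = 0.2727 W/m².
CFC-12: Δ = 421 − 1 = 420 ppt = 0.420 ppb; ΔF = 0.32 × 0.420 = 0.1344 W/m².
Total ΔF = 4.3899 + 0.2727 + 0.1344 = 4.7970 W/m².
ΔT = λ ΔF = 0.79 × 4.80 = 3.7920 K.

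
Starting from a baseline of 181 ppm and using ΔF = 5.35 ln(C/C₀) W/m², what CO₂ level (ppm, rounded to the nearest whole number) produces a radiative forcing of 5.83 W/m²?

Set 5.35 ln(C/181) = 5.83, so ln(C/181) = 5.83/5.35 = 1.08972.
Then C/181 = e^1.08972 = 2.97344, giving C = 181 × 2.97344 = 538.19 ppm.

C ≈ 538 ppm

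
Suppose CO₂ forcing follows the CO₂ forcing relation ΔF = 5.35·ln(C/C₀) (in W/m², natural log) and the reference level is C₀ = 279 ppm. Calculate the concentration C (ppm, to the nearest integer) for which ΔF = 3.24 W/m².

Set 5.35 ln(C/279) = 3.24, so ln(C/279) = 3.24/5.35 = 0.60561.
Then C/279 = e^0.60561 = 1.83237, giving C = 279 × 1.83237 = 511.23 ppm.

C ≈ 511 ppm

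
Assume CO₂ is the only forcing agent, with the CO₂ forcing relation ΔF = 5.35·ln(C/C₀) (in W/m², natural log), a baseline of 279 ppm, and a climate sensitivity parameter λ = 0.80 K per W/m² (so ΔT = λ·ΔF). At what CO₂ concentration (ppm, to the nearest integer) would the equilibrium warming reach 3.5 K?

C ≈ 632 ppm

Required forcing: ΔF = ΔT/λ = 3.5/0.80 = 4.3750 W/m².
Then ln(C/279) = ΔF/5.35 = 4.3750/5.35 = 0.81776.
So C = 279 × e^0.81776 = 279 × 2.26542 = 632.05 ppm.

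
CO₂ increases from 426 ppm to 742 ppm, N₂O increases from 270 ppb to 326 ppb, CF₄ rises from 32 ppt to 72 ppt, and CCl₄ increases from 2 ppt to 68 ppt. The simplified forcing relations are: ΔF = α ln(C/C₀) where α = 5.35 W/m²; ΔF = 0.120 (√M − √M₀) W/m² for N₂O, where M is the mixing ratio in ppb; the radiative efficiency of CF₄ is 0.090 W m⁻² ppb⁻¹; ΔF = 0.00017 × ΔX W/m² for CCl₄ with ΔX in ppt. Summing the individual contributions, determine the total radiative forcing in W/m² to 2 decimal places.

ΔF = 3.18 W/m²

CO₂: 5.35 × ln(742/426) = 5.35 × ln(1.74178) = 5.35 × 0.55491 = 2.9688 W/m².
N₂O: 0.120 × (√326 − √270) = 0.120 × (18.0555 − 16.4317) = 0.120 × 1.6238 = 0.1949 W/m².
CF₄: Δ = 72 − 32 = 40 ppt = 0.040 ppb; ΔF = 0.090 × 0.040 = 0.0036 W/m².
CCl₄: ΔF = 0.00017 × (68 − 2) = 0.00017 × 66 = 0.0112 W/m².
Total ΔF = 2.9688 + 0.1949 + 0.0036 + 0.0112 = 3.1785 W/m².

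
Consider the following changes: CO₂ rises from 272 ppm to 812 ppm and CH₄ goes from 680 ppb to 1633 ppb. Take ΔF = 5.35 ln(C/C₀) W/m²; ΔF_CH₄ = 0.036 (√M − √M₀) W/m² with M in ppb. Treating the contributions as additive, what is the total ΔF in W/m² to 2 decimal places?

ΔF = 6.37 W/m²

CO₂: 5.35 × ln(812/272) = 5.35 × ln(2.98529) = 5.35 × 1.09370 = 5.8513 W/m².
CH₄: 0.036 × (√1633 − √680) = 0.036 × (40.4104 − 26.0768) = 0.036 × 14.3336 = 0.5160 W/m².
Total ΔF = 5.8513 + 0.5160 = 6.3673 W/m².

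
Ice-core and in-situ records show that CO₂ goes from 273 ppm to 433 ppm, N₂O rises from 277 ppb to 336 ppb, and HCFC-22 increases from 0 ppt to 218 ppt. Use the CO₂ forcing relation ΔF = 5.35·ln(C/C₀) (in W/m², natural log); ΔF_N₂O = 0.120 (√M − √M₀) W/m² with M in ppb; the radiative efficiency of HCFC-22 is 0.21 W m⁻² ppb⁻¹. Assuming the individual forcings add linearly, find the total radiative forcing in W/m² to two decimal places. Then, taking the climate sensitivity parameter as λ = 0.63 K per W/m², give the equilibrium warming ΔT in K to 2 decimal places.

ΔF = 2.72 W/m²; ΔT = 1.71 K

CO₂: 5.35 × ln(433/273) = 5.35 × ln(1.58608) = 5.35 × 0.46127 = 2.4678 W/m².
N₂O: 0.120 × (√336 − √277) = 0.120 × (18.3303 − 16.6433) = 0.120 × 1.6870 = 0.2024 W/m².
HCFC-22: Δ = 218 − 0 = 218 ppt = 0.218 ppb; ΔF = 0.21 × 0.218 = 0.0458 W/m².
Total ΔF = 2.4678 + 0.2024 + 0.0458 = 2.7160 W/m².
ΔT = λ ΔF = 0.63 × 2.72 = 1.7136 K.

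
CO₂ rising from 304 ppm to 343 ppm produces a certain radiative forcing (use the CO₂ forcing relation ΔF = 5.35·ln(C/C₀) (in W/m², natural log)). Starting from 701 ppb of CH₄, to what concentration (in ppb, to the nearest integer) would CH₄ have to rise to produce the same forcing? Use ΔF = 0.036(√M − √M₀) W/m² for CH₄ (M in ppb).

CO₂ forcing: 5.35 × ln(343/304) = 5.35 × 0.120703 = 0.64576 W/m².
Set 0.036(√M − √701) = 0.64576: √M = 0.64576/0.036 + √701 = 17.9378 + 26.4764 = 44.4142.
M = (44.4142)² = 1972.62 ppb.

M ≈ 1973 ppb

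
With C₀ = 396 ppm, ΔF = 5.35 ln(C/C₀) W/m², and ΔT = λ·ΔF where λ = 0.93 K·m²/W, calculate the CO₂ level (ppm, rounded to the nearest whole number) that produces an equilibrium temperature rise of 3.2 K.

C ≈ 753 ppm

Required forcing: ΔF = ΔT/λ = 3.2/0.93 = 3.4409 W/m².
Then ln(C/396) = ΔF/5.35 = 3.4409/5.35 = 0.64316.
So C = 396 × e^0.64316 = 396 × 1.90248 = 753.38 ppm.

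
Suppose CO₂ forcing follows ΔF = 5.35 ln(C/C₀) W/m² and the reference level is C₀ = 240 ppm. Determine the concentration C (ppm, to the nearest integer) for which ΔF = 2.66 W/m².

Set 5.35 ln(C/240) = 2.66, so ln(C/240) = 2.66/5.35 = 0.49720.
Then C/240 = e^0.49720 = 1.64411, giving C = 240 × 1.64411 = 394.59 ppm.

C ≈ 395 ppm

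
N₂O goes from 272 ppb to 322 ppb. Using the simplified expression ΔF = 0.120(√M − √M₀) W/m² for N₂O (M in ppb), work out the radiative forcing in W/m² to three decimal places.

ΔF = 0.174 W/m²

N₂O: 0.120 × (√322 − √272) = 0.120 × (17.9444 − 16.4924) = 0.120 × 1.4520 = 0.1742 W/m².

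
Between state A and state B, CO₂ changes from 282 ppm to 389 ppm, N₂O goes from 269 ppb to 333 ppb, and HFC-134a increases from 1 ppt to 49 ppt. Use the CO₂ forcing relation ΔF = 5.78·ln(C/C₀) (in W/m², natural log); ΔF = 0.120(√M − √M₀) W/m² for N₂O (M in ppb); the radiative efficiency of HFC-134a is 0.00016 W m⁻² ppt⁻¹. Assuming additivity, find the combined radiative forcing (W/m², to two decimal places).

ΔF = 2.09 W/m²

CO₂: 5.78 × ln(389/282) = 5.78 × ln(1.37943) = 5.78 × 0.32167 = 1.8593 W/m².
N₂O: 0.120 × (√333 − √269) = 0.120 × (18.2483 − 16.4012) = 0.120 × 1.8471 = 0.2217 W/m².
HFC-134a: ΔF = 0.00016 × (49 − 1) = 0.00016 × 48 = 0.0077 W/m².
Total ΔF = 1.8593 + 0.2217 + 0.0077 = 2.0887 W/m².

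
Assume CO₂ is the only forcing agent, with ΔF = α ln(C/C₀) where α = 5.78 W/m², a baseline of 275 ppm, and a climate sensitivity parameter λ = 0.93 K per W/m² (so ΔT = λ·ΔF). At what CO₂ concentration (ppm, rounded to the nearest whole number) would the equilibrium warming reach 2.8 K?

C ≈ 463 ppm

Required forcing: ΔF = ΔT/λ = 2.8/0.93 = 3.0108 W/m².
Then ln(C/275) = ΔF/5.78 = 3.0108/5.78 = 0.52090.
So C = 275 × e^0.52090 = 275 × 1.68354 = 462.97 ppm.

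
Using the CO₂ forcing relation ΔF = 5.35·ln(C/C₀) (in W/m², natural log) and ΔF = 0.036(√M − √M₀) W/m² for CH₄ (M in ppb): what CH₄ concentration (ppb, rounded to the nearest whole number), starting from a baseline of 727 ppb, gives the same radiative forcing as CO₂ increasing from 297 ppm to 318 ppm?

CO₂ forcing: 5.35 × ln(318/297) = 5.35 × 0.068319 = 0.36551 W/m².
Set 0.036(√M − √727) = 0.36551: √M = 0.36551/0.036 + √727 = 10.1531 + 26.9629 = 37.1160.
M = (37.1160)² = 1377.60 ppb.

M ≈ 1378 ppb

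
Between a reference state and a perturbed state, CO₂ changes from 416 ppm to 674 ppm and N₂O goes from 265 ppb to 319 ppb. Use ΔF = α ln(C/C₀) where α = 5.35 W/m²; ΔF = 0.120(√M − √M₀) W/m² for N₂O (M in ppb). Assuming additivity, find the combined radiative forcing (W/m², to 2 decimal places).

CO₂: 5.35 × ln(674/416) = 5.35 × ln(1.62019) = 5.35 × 0.48254 = 2.5816 W/m².
N₂O: 0.120 × (√319 − √265) = 0.120 × (17.8606 − 16.2788) = 0.120 × 1.5818 = 0.1898 W/m².
Total ΔF = 2.5816 + 0.1898 = 2.7714 W/m².

ΔF = 2.77 W/m²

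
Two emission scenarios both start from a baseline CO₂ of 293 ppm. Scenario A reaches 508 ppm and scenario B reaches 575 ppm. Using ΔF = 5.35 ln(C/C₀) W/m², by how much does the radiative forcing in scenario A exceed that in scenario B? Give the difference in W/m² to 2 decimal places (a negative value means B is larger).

ΔF_A = 5.35 ln(508/293) = 5.35 × 0.55031 = 2.9442 W/m².
ΔF_B = 5.35 ln(575/293) = 5.35 × 0.67420 = 3.6070 W/m².
Difference: 2.9442 − 3.6070 = -0.6628 W/m².

ΔF_A − ΔF_B = -0.66 W/m²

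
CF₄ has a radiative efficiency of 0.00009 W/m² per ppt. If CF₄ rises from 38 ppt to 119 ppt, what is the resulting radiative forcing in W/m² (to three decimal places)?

CF₄: ΔF = 0.00009 × (119 − 38) = 0.00009 × 81 = 0.0073 W/m².

ΔF = 0.007 W/m²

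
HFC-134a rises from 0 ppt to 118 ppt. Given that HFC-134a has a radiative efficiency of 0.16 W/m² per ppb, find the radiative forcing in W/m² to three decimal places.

ΔF = 0.019 W/m²

HFC-134a: Δ = 118 − 0 = 118 ppt = 0.118 ppb; ΔF = 0.16 × 0.118 = 0.0189 W/m².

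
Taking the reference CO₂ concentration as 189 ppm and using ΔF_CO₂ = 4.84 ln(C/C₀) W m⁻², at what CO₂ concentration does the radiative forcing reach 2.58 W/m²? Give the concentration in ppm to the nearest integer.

C ≈ 322 ppm

Set 4.84 ln(C/189) = 2.58, so ln(C/189) = 2.58/4.84 = 0.53306.
Then C/189 = e^0.53306 = 1.70414, giving C = 189 × 1.70414 = 322.08 ppm.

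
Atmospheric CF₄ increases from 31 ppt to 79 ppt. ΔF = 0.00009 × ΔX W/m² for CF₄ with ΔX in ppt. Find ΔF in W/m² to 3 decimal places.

ΔF = 0.004 W/m²

CF₄: ΔF = 0.00009 × (79 − 31) = 0.00009 × 48 = 0.0043 W/m².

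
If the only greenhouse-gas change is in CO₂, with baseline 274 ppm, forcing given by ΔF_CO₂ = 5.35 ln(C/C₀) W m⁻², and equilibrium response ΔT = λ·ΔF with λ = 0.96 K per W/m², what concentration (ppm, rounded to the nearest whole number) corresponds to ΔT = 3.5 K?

Required forcing: ΔF = ΔT/λ = 3.5/0.96 = 3.6458 W/m².
Then ln(C/274) = ΔF/5.35 = 3.6458/5.35 = 0.68146.
So C = 274 × e^0.68146 = 274 × 1.97676 = 541.63 ppm.

C ≈ 542 ppm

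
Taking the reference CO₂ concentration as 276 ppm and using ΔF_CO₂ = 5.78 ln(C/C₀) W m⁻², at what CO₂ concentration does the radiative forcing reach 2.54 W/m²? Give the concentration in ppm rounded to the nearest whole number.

C ≈ 428 ppm

Set 5.78 ln(C/276) = 2.54, so ln(C/276) = 2.54/5.78 = 0.43945.
Then C/276 = e^0.43945 = 1.55185, giving C = 276 × 1.55185 = 428.31 ppm.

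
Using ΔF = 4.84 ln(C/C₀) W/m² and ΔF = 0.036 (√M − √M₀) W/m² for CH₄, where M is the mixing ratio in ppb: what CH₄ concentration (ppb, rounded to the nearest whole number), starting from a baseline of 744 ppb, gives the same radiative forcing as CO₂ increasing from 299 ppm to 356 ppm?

M ≈ 2574 ppb

CO₂ forcing: 4.84 × ln(356/299) = 4.84 × 0.174487 = 0.84452 W/m².
Set 0.036(√M − √744) = 0.84452: √M = 0.84452/0.036 + √744 = 23.4589 + 27.2764 = 50.7353.
M = (50.7353)² = 2574.07 ppb.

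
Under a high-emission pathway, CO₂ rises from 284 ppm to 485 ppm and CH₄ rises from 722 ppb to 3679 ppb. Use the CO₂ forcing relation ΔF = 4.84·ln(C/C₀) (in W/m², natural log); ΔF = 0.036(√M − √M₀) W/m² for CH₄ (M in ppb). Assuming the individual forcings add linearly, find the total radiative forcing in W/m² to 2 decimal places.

ΔF = 3.81 W/m²

CO₂: 4.84 × ln(485/284) = 4.84 × ln(1.70775) = 4.84 × 0.53518 = 2.5903 W/m².
CH₄: 0.036 × (√3679 − √722) = 0.036 × (60.6548 − 26.8701) = 0.036 × 33.7847 = 1.2162 W/m².
Total ΔF = 2.5903 + 1.2162 = 3.8065 W/m².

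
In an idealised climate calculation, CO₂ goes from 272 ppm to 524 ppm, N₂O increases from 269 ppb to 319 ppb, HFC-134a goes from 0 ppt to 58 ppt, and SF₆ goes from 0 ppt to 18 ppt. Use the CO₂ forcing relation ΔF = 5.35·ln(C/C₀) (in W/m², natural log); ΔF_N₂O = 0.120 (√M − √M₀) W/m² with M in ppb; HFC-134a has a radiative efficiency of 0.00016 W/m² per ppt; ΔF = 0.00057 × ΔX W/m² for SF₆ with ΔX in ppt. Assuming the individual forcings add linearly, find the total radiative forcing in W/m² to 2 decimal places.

ΔF = 3.70 W/m²

CO₂: 5.35 × ln(524/272) = 5.35 × ln(1.92647) = 5.35 × 0.65569 = 3.5079 W/m².
N₂O: 0.120 × (√319 − √269) = 0.120 × (17.8606 − 16.4012) = 0.120 × 1.4594 = 0.1751 W/m².
HFC-134a: ΔF = 0.00016 × (58 − 0) = 0.00016 × 58 = 0.0093 W/m².
SF₆: ΔF = 0.00057 × (18 − 0) = 0.00057 × 18 = 0.0103 W/m².
Total ΔF = 3.5079 + 0.1751 + 0.0093 + 0.0103 = 3.7026 W/m².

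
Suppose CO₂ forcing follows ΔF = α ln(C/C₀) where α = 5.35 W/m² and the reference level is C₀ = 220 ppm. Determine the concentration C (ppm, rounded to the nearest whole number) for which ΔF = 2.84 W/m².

C ≈ 374 ppm

Set 5.35 ln(C/220) = 2.84, so ln(C/220) = 2.84/5.35 = 0.53084.
Then C/220 = e^0.53084 = 1.70036, giving C = 220 × 1.70036 = 374.08 ppm.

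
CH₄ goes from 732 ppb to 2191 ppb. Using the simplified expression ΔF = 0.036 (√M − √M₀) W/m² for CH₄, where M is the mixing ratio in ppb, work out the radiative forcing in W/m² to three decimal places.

ΔF = 0.711 W/m²

CH₄: 0.036 × (√2191 − √732) = 0.036 × (46.8081 − 27.0555) = 0.036 × 19.7526 = 0.7111 W/m².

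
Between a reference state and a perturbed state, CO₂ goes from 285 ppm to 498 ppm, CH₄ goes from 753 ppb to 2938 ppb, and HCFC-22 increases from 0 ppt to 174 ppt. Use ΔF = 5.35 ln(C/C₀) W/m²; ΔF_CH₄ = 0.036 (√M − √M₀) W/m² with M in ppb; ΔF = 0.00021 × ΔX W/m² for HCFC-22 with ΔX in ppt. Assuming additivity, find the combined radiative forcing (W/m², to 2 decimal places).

ΔF = 3.99 W/m²

CO₂: 5.35 × ln(498/285) = 5.35 × ln(1.74737) = 5.35 × 0.55811 = 2.9859 W/m².
CH₄: 0.036 × (√2938 − √753) = 0.036 × (54.2033 − 27.4408) = 0.036 × 26.7625 = 0.9635 W/m².
HCFC-22: ΔF = 0.00021 × (174 − 0) = 0.00021 × 174 = 0.0365 W/m².
Total ΔF = 2.9859 + 0.9635 + 0.0365 = 3.9859 W/m².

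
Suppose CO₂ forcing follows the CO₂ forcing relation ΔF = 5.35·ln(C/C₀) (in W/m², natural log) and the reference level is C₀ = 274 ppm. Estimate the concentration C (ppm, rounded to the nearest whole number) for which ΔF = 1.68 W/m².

Set 5.35 ln(C/274) = 1.68, so ln(C/274) = 1.68/5.35 = 0.31402.
Then C/274 = e^0.31402 = 1.36892, giving C = 274 × 1.36892 = 375.08 ppm.

C ≈ 375 ppm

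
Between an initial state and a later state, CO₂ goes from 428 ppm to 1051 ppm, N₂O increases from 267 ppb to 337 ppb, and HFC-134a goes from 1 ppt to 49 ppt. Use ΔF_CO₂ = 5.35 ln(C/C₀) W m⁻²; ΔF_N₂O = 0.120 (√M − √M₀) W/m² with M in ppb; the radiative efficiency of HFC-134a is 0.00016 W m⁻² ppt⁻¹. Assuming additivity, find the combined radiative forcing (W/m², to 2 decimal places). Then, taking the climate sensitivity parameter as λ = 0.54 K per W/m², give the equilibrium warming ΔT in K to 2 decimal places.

ΔF = 5.06 W/m²; ΔT = 2.73 K

CO₂: 5.35 × ln(1051/428) = 5.35 × ln(2.45561) = 5.35 × 0.89838 = 4.8063 W/m².
N₂O: 0.120 × (√337 − √267) = 0.120 × (18.3576 − 16.3401) = 0.120 × 2.0175 = 0.2421 W/m².
HFC-134a: ΔF = 0.00016 × (49 − 1) = 0.00016 × 48 = 0.0077 W/m².
Total ΔF = 4.8063 + 0.2421 + 0.0077 = 5.0561 W/m².
ΔT = λ ΔF = 0.54 × 5.06 = 2.7324 K.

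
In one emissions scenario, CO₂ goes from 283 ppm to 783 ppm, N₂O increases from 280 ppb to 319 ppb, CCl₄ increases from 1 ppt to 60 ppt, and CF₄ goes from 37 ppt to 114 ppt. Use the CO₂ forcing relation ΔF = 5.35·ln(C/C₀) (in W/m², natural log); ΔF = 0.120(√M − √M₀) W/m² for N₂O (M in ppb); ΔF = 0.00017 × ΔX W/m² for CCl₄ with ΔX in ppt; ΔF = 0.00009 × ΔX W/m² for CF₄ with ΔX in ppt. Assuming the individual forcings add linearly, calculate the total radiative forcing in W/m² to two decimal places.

ΔF = 5.60 W/m²

CO₂: 5.35 × ln(783/283) = 5.35 × ln(2.76678) = 5.35 × 1.01768 = 5.4446 W/m².
N₂O: 0.120 × (√319 − √280) = 0.120 × (17.8606 − 16.7332) = 0.120 × 1.1274 = 0.1353 W/m².
CCl₄: ΔF = 0.00017 × (60 − 1) = 0.00017 × 59 = 0.0100 W/m².
CF₄: ΔF = 0.00009 × (114 − 37) = 0.00009 × 77 = 0.0069 W/m².
Total ΔF = 5.4446 + 0.1353 + 0.0100 + 0.0069 = 5.5968 W/m².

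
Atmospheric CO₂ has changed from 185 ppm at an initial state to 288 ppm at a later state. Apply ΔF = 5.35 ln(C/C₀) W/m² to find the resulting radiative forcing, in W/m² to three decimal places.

ΔF = 2.368 W/m²

CO₂ absorption bands are partially saturated, so forcing scales with the logarithm of the concentration ratio.
CO₂: 5.35 × ln(288/185) = 5.35 × ln(1.55676) = 5.35 × 0.44261 = 2.3680 W/m².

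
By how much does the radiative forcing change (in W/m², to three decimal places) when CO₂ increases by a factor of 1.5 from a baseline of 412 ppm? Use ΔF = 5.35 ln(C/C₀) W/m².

ΔF = 2.169 W/m²

Because the forcing depends only on the ratio C/C₀, the initial concentration does not enter.
ΔF = 5.35 × ln(1.5) = 5.35 × 0.40547 = 2.1693 W/m².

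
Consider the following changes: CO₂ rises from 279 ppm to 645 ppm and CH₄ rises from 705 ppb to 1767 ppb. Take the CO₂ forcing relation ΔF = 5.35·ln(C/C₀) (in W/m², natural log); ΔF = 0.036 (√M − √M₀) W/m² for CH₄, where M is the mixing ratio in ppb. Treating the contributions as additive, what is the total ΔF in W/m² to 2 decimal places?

ΔF = 5.04 W/m²

CO₂: 5.35 × ln(645/279) = 5.35 × ln(2.31183) = 5.35 × 0.83804 = 4.4835 W/m².
CH₄: 0.036 × (√1767 − √705) = 0.036 × (42.0357 − 26.5518) = 0.036 × 15.4839 = 0.5574 W/m².
Total ΔF = 4.4835 + 0.5574 = 5.0409 W/m².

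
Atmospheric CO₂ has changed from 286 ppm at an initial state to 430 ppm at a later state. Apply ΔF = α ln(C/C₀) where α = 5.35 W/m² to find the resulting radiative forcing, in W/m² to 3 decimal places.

CO₂ absorption bands are partially saturated, so forcing scales with the logarithm of the concentration ratio.
CO₂: 5.35 × ln(430/286) = 5.35 × ln(1.50350) = 5.35 × 0.40780 = 2.1817 W/m².

ΔF = 2.182 W/m²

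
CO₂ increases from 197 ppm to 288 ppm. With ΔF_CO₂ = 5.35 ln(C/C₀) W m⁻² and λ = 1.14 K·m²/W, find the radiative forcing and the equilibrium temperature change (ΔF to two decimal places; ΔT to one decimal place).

ΔF = 2.03 W/m²; ΔT = 2.3 K

CO₂: 5.35 × ln(288/197) = 5.35 × ln(1.46193) = 5.35 × 0.37976 = 2.0317 W/m².
ΔT = λ ΔF = 1.14 × 2.03 = 2.3142 K.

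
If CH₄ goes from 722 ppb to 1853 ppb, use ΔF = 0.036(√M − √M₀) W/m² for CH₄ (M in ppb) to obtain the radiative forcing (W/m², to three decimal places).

ΔF = 0.582 W/m²

CH₄: 0.036 × (√1853 − √722) = 0.036 × (43.0465 − 26.8701) = 0.036 × 16.1764 = 0.5824 W/m².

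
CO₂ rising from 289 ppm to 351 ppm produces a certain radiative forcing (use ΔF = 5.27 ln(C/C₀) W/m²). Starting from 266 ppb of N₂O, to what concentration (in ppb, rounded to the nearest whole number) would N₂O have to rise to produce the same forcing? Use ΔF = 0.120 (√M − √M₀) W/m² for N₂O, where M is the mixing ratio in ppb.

M ≈ 617 ppb

CO₂ forcing: 5.27 × ln(351/289) = 5.27 × 0.194360 = 1.02428 W/m².
Set 0.120(√M − √266) = 1.02428: √M = 1.02428/0.120 + √266 = 8.5357 + 16.3095 = 24.8452.
M = (24.8452)² = 617.28 ppb.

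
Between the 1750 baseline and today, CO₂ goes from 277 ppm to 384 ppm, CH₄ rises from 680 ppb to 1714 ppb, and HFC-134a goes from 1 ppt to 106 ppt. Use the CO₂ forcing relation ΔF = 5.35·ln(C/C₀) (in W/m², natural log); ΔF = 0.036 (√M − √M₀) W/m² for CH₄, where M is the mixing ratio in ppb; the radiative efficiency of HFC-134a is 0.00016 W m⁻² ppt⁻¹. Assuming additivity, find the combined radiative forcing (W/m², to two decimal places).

ΔF = 2.32 W/m²

CO₂: 5.35 × ln(384/277) = 5.35 × ln(1.38628) = 5.35 × 0.32662 = 1.7474 W/m².
CH₄: 0.036 × (√1714 − √680) = 0.036 × (41.4005 − 26.0768) = 0.036 × 15.3237 = 0.5517 W/m².
HFC-134a: ΔF = 0.00016 × (106 − 1) = 0.00016 × 105 = 0.0168 W/m².
Total ΔF = 1.7474 + 0.5517 + 0.0168 = 2.3159 W/m².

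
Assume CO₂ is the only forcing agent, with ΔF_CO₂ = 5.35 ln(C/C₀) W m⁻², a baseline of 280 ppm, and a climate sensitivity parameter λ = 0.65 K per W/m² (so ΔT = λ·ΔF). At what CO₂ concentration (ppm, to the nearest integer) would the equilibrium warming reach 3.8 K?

C ≈ 835 ppm

Required forcing: ΔF = ΔT/λ = 3.8/0.65 = 5.8462 W/m².
Then ln(C/280) = ΔF/5.35 = 5.8462/5.35 = 1.09275.
So C = 280 × e^1.09275 = 280 × 2.98246 = 835.09 ppm.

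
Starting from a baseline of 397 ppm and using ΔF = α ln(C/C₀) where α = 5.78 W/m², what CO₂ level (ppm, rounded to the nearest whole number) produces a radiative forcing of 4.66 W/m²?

C ≈ 889 ppm

Set 5.78 ln(C/397) = 4.66, so ln(C/397) = 4.66/5.78 = 0.80623.
Then C/397 = e^0.80623 = 2.23945, giving C = 397 × 2.23945 = 889.06 ppm.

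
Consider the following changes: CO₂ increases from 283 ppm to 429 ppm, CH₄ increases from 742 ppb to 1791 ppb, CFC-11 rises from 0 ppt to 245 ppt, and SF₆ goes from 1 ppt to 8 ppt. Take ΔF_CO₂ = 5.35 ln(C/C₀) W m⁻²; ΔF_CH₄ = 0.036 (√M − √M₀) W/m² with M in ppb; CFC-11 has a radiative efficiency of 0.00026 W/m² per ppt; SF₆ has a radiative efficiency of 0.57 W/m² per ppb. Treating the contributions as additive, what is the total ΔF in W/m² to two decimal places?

ΔF = 2.84 W/m²

CO₂: 5.35 × ln(429/283) = 5.35 × ln(1.51590) = 5.35 × 0.41601 = 2.2257 W/m².
CH₄: 0.036 × (√1791 − √742) = 0.036 × (42.3202 − 27.2397) = 0.036 × 15.0805 = 0.5429 W/m².
CFC-11: ΔF = 0.00026 × (245 − 0) = 0.00026 × 245 = 0.0637 W/m².
SF₆: Δ = 8 − 1 = 7 ppt = 0.007 ppb; ΔF = 0.57 × 0.007 = 0.0040 W/m².
Total ΔF = 2.2257 + 0.5429 + 0.0637 + 0.0040 = 2.8363 W/m².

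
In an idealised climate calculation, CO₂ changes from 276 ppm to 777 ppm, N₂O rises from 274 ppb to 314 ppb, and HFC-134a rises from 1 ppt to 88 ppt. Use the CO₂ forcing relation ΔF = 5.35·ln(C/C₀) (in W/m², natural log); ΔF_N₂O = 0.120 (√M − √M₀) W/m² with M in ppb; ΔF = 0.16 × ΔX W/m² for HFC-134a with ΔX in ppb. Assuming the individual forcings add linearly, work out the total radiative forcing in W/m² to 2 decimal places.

ΔF = 5.69 W/m²

CO₂: 5.35 × ln(777/276) = 5.35 × ln(2.81522) = 5.35 × 1.03504 = 5.5375 W/m².
N₂O: 0.120 × (√314 − √274) = 0.120 × (17.7200 − 16.5529) = 0.120 × 1.1671 = 0.1401 W/m².
HFC-134a: Δ = 88 − 1 = 87 ppt = 0.087 ppb; ΔF = 0.16 × 0.087 = 0.0139 W/m².
Total ΔF = 5.5375 + 0.1401 + 0.0139 = 5.6915 W/m².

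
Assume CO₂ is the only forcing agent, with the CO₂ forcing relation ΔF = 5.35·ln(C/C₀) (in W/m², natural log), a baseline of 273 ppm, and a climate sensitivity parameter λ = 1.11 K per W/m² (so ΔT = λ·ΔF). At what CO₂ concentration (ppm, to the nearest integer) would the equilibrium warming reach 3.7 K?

Required forcing: ΔF = ΔT/λ = 3.7/1.11 = 3.3333 W/m².
Then ln(C/273) = ΔF/5.35 = 3.3333/5.35 = 0.62305.
So C = 273 × e^0.62305 = 273 × 1.86461 = 509.04 ppm.

C ≈ 509 ppm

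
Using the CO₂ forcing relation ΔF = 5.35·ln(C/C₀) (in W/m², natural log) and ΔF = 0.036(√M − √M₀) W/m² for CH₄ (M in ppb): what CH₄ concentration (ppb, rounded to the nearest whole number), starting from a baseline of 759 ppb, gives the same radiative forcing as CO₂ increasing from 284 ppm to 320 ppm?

M ≈ 2051 ppb

CO₂ forcing: 5.35 × ln(320/284) = 5.35 × 0.119347 = 0.63851 W/m².
Set 0.036(√M − √759) = 0.63851: √M = 0.63851/0.036 + √759 = 17.7364 + 27.5500 = 45.2864.
M = (45.2864)² = 2050.86 ppb.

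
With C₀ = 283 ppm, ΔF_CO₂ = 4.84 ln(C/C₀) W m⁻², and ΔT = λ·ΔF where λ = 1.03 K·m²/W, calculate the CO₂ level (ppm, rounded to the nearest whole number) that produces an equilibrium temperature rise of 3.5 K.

Required forcing: ΔF = ΔT/λ = 3.5/1.03 = 3.3981 W/m².
Then ln(C/283) = ΔF/4.84 = 3.3981/4.84 = 0.70209.
So C = 283 × e^0.70209 = 283 × 2.01797 = 571.09 ppm.

C ≈ 571 ppm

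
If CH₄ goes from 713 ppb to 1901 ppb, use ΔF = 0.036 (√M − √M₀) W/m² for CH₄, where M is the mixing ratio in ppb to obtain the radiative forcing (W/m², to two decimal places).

ΔF = 0.61 W/m²

CH₄: 0.036 × (√1901 − √713) = 0.036 × (43.6005 − 26.7021) = 0.036 × 16.8984 = 0.6083 W/m².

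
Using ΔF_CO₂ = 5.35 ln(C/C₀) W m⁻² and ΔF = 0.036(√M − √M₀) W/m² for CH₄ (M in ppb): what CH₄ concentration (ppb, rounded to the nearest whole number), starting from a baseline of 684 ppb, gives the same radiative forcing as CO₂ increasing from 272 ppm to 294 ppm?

M ≈ 1422 ppb

CO₂ forcing: 5.35 × ln(294/272) = 5.35 × 0.077778 = 0.41611 W/m².
Set 0.036(√M − √684) = 0.41611: √M = 0.41611/0.036 + √684 = 11.5586 + 26.1534 = 37.7120.
M = (37.7120)² = 1422.19 ppb.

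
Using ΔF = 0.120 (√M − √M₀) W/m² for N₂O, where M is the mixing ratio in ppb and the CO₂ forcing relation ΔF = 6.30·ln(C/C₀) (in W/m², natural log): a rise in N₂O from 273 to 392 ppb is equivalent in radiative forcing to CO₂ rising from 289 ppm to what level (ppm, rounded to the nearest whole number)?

N₂O forcing: 0.120 × (√392 − √273) = 0.120 × (19.7990 − 16.5227) = 0.120 × 3.2763 = 0.39316 W/m².
Set 6.30 ln(C/289) = 0.39316: ln(C/289) = 0.39316/6.30 = 0.06241, so C = 289 × e^0.06241 = 289 × 1.06440 = 307.61 ppm.

C ≈ 308 ppm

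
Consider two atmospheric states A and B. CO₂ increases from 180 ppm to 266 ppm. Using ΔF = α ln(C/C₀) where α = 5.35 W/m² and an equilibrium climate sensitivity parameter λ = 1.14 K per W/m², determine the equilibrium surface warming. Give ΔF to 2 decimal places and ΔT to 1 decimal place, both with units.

ΔF = 2.09 W/m²; ΔT = 2.4 K

CO₂: 5.35 × ln(266/180) = 5.35 × ln(1.47778) = 5.35 × 0.39054 = 2.0894 W/m².
ΔT = λ ΔF = 1.14 × 2.09 = 2.3826 K.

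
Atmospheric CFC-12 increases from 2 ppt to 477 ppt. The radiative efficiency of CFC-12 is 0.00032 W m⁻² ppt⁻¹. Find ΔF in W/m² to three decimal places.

CFC-12: ΔF = 0.00032 × (477 − 2) = 0.00032 × 475 = 0.1520 W/m².

ΔF = 0.152 W/m²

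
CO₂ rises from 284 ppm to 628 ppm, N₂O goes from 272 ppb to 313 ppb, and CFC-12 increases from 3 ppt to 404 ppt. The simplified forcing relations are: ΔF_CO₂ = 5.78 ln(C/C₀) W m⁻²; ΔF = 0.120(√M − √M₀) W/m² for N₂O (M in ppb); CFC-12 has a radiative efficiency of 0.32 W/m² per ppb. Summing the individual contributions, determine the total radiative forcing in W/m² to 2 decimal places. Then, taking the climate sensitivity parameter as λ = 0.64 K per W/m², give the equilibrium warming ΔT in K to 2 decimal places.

CO₂: 5.78 × ln(628/284) = 5.78 × ln(2.21127) = 5.78 × 0.79357 = 4.5868 W/m².
N₂O: 0.120 × (√313 − √272) = 0.120 × (17.6918 − 16.4924) = 0.120 × 1.1994 = 0.1439 W/m².
CFC-12: Δ = 404 − 3 = 401 ppt = 0.401 ppb; ΔF = 0.32 × 0.401 = 0.1283 W/m².
Total ΔF = 4.5868 + 0.1439 + 0.1283 = 4.8590 W/m².
ΔT = λ ΔF = 0.64 × 4.86 = 3.1104 K.

ΔF = 4.86 W/m²; ΔT = 3.11 K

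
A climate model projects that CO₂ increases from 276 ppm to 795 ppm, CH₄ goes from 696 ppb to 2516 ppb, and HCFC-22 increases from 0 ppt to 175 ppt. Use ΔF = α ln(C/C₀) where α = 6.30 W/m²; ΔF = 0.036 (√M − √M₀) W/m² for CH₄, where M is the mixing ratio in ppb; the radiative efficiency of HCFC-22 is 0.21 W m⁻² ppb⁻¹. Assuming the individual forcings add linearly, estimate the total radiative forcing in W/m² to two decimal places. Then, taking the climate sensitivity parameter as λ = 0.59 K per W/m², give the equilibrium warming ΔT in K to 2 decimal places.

ΔF = 7.56 W/m²; ΔT = 4.46 K

CO₂: 6.30 × ln(795/276) = 6.30 × ln(2.88043) = 6.30 × 1.05794 = 6.6650 W/m².
CH₄: 0.036 × (√2516 − √696) = 0.036 × (50.1597 − 26.3818) = 0.036 × 23.7779 = 0.8560 W/m².
HCFC-22: Δ = 175 − 0 = 175 ppt = 0.175 ppb; ΔF = 0.21 × 0.175 = 0.0368 W/m².
Total ΔF = 6.6650 + 0.8560 + 0.0368 = 7.5578 W/m².
ΔT = λ ΔF = 0.59 × 7.56 = 4.4604 K.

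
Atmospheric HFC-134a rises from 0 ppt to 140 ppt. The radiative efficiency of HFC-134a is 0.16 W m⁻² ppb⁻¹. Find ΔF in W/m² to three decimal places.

ΔF = 0.022 W/m²

HFC-134a: Δ = 140 − 0 = 140 ppt = 0.140 ppb; ΔF = 0.16 × 0.140 = 0.0224 W/m².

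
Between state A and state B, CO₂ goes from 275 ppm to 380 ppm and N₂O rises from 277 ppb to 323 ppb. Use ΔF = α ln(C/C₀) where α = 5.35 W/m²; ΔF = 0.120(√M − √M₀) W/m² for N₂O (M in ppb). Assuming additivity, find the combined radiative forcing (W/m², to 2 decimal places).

ΔF = 1.89 W/m²

CO₂: 5.35 × ln(380/275) = 5.35 × ln(1.38182) = 5.35 × 0.32340 = 1.7302 W/m².
N₂O: 0.120 × (√323 − √277) = 0.120 × (17.9722 − 16.6433) = 0.120 × 1.3289 = 0.1595 W/m².
Total ΔF = 1.7302 + 0.1595 = 1.8897 W/m².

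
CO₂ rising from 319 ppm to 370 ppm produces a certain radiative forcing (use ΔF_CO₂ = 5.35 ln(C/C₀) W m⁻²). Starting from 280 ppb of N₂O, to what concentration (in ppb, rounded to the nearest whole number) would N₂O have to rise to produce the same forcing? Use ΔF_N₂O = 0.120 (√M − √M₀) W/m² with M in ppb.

CO₂ forcing: 5.35 × ln(370/319) = 5.35 × 0.148312 = 0.79347 W/m².
Set 0.120(√M − √280) = 0.79347: √M = 0.79347/0.120 + √280 = 6.6123 + 16.7332 = 23.3455.
M = (23.3455)² = 545.01 ppb.

M ≈ 545 ppb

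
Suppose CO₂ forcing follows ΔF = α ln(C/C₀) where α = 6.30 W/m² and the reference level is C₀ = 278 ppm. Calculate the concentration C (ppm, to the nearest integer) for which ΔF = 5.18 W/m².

Set 6.30 ln(C/278) = 5.18, so ln(C/278) = 5.18/6.30 = 0.82222.
Then C/278 = e^0.82222 = 2.27555, giving C = 278 × 2.27555 = 632.60 ppm.

C ≈ 633 ppm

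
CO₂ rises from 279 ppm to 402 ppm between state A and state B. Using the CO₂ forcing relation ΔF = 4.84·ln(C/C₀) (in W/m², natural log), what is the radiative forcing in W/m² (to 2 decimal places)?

CO₂: 4.84 × ln(402/279) = 4.84 × ln(1.44086) = 4.84 × 0.36524 = 1.7678 W/m².

ΔF = 1.77 W/m²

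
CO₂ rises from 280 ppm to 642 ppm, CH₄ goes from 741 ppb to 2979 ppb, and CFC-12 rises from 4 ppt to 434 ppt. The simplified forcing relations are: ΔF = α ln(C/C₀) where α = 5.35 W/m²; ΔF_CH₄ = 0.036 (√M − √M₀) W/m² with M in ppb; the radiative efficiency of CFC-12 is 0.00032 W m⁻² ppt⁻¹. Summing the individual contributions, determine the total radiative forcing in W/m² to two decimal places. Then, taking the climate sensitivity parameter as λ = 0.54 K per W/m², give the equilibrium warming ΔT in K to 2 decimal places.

ΔF = 5.56 W/m²; ΔT = 3.00 K

CO₂: 5.35 × ln(642/280) = 5.35 × ln(2.29286) = 5.35 × 0.82980 = 4.4394 W/m².
CH₄: 0.036 × (√2979 − √741) = 0.036 × (54.5802 − 27.2213) = 0.036 × 27.3589 = 0.9849 W/m².
CFC-12: ΔF = 0.00032 × (434 − 4) = 0.00032 × 430 = 0.1376 W/m².
Total ΔF = 4.4394 + 0.9849 + 0.1376 = 5.5619 W/m².
ΔT = λ ΔF = 0.54 × 5.56 = 3.0024 K.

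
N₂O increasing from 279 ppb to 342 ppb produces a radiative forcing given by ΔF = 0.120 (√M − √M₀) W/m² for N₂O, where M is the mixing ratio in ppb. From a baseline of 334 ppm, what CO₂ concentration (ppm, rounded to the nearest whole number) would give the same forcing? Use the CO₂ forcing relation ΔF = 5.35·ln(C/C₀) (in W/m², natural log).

C ≈ 348 ppm

N₂O forcing: 0.120 × (√342 − √279) = 0.120 × (18.4932 − 16.7033) = 0.120 × 1.7899 = 0.21479 W/m².
Set 5.35 ln(C/334) = 0.21479: ln(C/334) = 0.21479/5.35 = 0.04015, so C = 334 × e^0.04015 = 334 × 1.04097 = 347.68 ppm.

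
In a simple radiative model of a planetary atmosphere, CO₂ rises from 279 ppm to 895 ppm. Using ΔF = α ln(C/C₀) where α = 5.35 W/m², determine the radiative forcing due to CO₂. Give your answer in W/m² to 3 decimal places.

ΔF = 6.236 W/m²

CO₂ absorption bands are partially saturated, so forcing scales with the logarithm of the concentration ratio.
CO₂: 5.35 × ln(895/279) = 5.35 × ln(3.20789) = 5.35 × 1.16561 = 6.2360 W/m².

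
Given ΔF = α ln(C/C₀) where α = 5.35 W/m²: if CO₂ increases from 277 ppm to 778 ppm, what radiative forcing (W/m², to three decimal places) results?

CO₂: 5.35 × ln(778/277) = 5.35 × ln(2.80866) = 5.35 × 1.03271 = 5.5250 W/m².

ΔF = 5.525 W/m²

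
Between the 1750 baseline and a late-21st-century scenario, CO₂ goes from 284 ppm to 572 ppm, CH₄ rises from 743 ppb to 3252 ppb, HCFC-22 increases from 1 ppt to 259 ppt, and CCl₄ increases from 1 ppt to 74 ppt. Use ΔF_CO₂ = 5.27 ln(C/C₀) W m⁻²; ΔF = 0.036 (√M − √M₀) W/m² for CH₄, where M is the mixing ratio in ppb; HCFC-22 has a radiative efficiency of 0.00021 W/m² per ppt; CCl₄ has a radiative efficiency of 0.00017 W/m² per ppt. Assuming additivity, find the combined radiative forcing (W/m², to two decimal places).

CO₂: 5.27 × ln(572/284) = 5.27 × ln(2.01408) = 5.27 × 0.70016 = 3.6898 W/m².
CH₄: 0.036 × (√3252 − √743) = 0.036 × (57.0263 − 27.2580) = 0.036 × 29.7683 = 1.0717 W/m².
HCFC-22: ΔF = 0.00021 × (259 − 1) = 0.00021 × 258 = 0.0542 W/m².
CCl₄: ΔF = 0.00017 × (74 − 1) = 0.00017 × 73 = 0.0124 W/m².
Total ΔF = 3.6898 + 1.0717 + 0.0542 + 0.0124 = 4.8281 W/m².

ΔF = 4.83 W/m²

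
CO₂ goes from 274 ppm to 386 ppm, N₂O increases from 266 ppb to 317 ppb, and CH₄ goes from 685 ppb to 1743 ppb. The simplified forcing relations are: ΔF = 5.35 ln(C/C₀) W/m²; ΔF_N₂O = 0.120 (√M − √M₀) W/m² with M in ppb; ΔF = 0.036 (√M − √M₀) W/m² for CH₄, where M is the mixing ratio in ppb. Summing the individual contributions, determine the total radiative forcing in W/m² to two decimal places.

CO₂: 5.35 × ln(386/274) = 5.35 × ln(1.40876) = 5.35 × 0.34271 = 1.8335 W/m².
N₂O: 0.120 × (√317 − √266) = 0.120 × (17.8045 − 16.3095) = 0.120 × 1.4950 = 0.1794 W/m².
CH₄: 0.036 × (√1743 − √685) = 0.036 × (41.7493 − 26.1725) = 0.036 × 15.5768 = 0.5608 W/m².
Total ΔF = 1.8335 + 0.1794 + 0.5608 = 2.5737 W/m².

ΔF = 2.57 W/m²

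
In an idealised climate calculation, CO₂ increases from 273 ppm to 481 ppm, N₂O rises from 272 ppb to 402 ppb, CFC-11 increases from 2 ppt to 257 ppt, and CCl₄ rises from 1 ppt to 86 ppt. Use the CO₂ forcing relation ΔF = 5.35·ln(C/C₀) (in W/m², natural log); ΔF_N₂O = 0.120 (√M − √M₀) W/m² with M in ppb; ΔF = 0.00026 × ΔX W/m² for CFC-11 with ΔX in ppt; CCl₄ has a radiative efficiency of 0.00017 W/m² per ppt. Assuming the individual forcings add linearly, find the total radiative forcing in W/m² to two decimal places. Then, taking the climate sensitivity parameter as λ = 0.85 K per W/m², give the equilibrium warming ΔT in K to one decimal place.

CO₂: 5.35 × ln(481/273) = 5.35 × ln(1.76190) = 5.35 × 0.56639 = 3.0302 W/m².
N₂O: 0.120 × (√402 − √272) = 0.120 × (20.0499 − 16.4924) = 0.120 × 3.5575 = 0.4269 W/m².
CFC-11: ΔF = 0.00026 × (257 − 2) = 0.00026 × 255 = 0.0663 W/m².
CCl₄: ΔF = 0.00017 × (86 − 1) = 0.00017 × 85 = 0.0145 W/m².
Total ΔF = 3.0302 + 0.4269 + 0.0663 + 0.0145 = 3.5379 W/m².
ΔT = λ ΔF = 0.85 × 3.54 = 3.0090 K.

ΔF = 3.54 W/m²; ΔT = 3.0 K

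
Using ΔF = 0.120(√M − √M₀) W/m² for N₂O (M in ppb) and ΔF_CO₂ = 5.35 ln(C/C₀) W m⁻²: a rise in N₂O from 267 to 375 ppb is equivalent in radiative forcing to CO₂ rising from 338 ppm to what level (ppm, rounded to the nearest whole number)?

N₂O forcing: 0.120 × (√375 − √267) = 0.120 × (19.3649 − 16.3401) = 0.120 × 3.0248 = 0.36298 W/m².
Set 5.35 ln(C/338) = 0.36298: ln(C/338) = 0.36298/5.35 = 0.06785, so C = 338 × e^0.06785 = 338 × 1.07020 = 361.73 ppm.

C ≈ 362 ppm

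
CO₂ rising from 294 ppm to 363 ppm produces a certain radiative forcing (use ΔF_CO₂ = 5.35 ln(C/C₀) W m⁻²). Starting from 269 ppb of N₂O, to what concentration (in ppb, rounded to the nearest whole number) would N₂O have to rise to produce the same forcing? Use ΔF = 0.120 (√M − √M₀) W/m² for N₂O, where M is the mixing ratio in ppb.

M ≈ 666 ppb

CO₂ forcing: 5.35 × ln(363/294) = 5.35 × 0.210823 = 1.12790 W/m².
Set 0.120(√M − √269) = 1.12790: √M = 1.12790/0.120 + √269 = 9.3992 + 16.4012 = 25.8004.
M = (25.8004)² = 665.66 ppb.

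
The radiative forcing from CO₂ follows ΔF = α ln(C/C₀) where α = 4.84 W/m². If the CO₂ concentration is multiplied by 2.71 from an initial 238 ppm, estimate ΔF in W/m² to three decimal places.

ΔF = 4.825 W/m²

Because the forcing depends only on the ratio C/C₀, the initial concentration does not enter.
ΔF = 4.84 × ln(2.71) = 4.84 × 0.99695 = 4.8252 W/m².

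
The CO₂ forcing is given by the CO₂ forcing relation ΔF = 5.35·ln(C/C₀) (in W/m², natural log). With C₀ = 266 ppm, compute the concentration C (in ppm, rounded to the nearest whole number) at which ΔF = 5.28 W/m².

Set 5.35 ln(C/266) = 5.28, so ln(C/266) = 5.28/5.35 = 0.98692.
Then C/266 = e^0.98692 = 2.68296, giving C = 266 × 2.68296 = 713.67 ppm.

C ≈ 714 ppm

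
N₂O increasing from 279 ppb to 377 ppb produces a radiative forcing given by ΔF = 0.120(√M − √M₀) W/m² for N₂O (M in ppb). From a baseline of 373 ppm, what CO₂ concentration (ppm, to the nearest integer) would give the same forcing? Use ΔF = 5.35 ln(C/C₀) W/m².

N₂O forcing: 0.120 × (√377 − √279) = 0.120 × (19.4165 − 16.7033) = 0.120 × 2.7132 = 0.32558 W/m².
Set 5.35 ln(C/373) = 0.32558: ln(C/373) = 0.32558/5.35 = 0.06086, so C = 373 × e^0.06086 = 373 × 1.06275 = 396.41 ppm.

C ≈ 396 ppm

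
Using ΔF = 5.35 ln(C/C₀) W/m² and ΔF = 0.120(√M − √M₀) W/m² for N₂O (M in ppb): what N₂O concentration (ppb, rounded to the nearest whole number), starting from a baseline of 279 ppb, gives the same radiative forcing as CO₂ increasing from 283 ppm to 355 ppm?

M ≈ 719 ppb

CO₂ forcing: 5.35 × ln(355/283) = 5.35 × 0.226671 = 1.21269 W/m².
Set 0.120(√M − √279) = 1.21269: √M = 1.21269/0.120 + √279 = 10.1058 + 16.7033 = 26.8091.
M = (26.8091)² = 718.73 ppb.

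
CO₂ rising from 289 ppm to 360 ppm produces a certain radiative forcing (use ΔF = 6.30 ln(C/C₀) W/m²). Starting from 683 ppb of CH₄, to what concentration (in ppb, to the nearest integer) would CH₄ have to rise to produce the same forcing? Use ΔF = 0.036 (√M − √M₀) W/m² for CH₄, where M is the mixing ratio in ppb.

M ≈ 4170 ppb

CO₂ forcing: 6.30 × ln(360/289) = 6.30 × 0.219677 = 1.38397 W/m².
Set 0.036(√M − √683) = 1.38397: √M = 1.38397/0.036 + √683 = 38.4436 + 26.1343 = 64.5779.
M = (64.5779)² = 4170.31 ppb.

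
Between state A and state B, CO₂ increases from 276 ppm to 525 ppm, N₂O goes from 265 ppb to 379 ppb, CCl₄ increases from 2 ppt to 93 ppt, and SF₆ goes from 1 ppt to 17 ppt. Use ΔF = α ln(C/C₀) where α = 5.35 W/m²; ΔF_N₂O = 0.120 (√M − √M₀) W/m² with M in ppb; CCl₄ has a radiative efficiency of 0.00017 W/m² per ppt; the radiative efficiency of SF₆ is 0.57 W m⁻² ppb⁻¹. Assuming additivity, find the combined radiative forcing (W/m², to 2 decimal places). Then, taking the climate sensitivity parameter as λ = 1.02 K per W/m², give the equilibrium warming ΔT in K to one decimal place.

CO₂: 5.35 × ln(525/276) = 5.35 × ln(1.90217) = 5.35 × 0.64300 = 3.4401 W/m².
N₂O: 0.120 × (√379 − √265) = 0.120 × (19.4679 − 16.2788) = 0.120 × 3.1891 = 0.3827 W/m².
CCl₄: ΔF = 0.00017 × (93 − 2) = 0.00017 × 91 = 0.0155 W/m².
SF₆: Δ = 17 − 1 = 16 ppt = 0.016 ppb; ΔF = 0.57 × 0.016 = 0.0091 W/m².
Total ΔF = 3.4401 + 0.3827 + 0.0155 + 0.0091 = 3.8474 W/m².
ΔT = λ ΔF = 1.02 × 3.85 = 3.9270 K.

ΔF = 3.85 W/m²; ΔT = 3.9 K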